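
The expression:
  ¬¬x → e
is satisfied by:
  {e: True, x: False}
  {x: False, e: False}
  {x: True, e: True}


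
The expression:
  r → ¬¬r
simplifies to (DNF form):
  True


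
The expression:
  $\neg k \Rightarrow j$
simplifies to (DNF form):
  $j \vee k$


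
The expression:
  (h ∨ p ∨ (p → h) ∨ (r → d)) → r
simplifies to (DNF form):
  r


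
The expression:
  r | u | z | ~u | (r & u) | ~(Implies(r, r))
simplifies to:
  True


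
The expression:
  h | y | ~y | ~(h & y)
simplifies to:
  True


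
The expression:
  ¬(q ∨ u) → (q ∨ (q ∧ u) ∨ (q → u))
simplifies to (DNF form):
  True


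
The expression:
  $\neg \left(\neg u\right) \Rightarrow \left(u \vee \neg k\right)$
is always true.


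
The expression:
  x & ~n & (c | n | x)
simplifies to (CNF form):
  x & ~n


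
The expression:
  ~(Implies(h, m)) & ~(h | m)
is never true.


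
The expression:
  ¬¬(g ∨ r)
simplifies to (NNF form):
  g ∨ r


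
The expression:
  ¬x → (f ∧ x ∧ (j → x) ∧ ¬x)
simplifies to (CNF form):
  x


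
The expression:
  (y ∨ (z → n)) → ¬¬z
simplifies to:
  z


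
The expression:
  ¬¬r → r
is always true.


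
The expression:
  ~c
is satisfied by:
  {c: False}


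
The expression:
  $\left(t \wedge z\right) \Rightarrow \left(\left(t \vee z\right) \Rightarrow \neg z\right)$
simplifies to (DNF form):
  $\neg t \vee \neg z$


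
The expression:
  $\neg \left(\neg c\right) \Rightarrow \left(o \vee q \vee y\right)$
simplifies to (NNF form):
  $o \vee q \vee y \vee \neg c$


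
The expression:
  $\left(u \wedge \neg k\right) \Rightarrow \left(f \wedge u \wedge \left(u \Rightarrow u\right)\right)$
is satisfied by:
  {k: True, f: True, u: False}
  {k: True, f: False, u: False}
  {f: True, k: False, u: False}
  {k: False, f: False, u: False}
  {k: True, u: True, f: True}
  {k: True, u: True, f: False}
  {u: True, f: True, k: False}


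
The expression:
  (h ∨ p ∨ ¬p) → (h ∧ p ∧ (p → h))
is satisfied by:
  {h: True, p: True}


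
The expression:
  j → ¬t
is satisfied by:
  {t: False, j: False}
  {j: True, t: False}
  {t: True, j: False}


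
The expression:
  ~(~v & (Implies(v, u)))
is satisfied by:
  {v: True}


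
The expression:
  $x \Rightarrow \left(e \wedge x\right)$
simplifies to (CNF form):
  $e \vee \neg x$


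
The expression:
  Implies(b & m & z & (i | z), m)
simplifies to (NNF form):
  True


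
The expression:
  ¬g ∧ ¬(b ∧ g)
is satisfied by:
  {g: False}


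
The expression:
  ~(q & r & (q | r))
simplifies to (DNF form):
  ~q | ~r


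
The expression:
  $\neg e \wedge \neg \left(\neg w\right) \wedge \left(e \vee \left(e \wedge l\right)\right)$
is never true.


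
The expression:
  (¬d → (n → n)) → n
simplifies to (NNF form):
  n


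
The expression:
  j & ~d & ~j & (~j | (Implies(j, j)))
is never true.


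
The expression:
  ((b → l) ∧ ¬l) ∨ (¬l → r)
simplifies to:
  l ∨ r ∨ ¬b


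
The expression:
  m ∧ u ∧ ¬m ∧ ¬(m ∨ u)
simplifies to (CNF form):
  False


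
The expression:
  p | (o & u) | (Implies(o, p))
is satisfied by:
  {u: True, p: True, o: False}
  {u: True, o: False, p: False}
  {p: True, o: False, u: False}
  {p: False, o: False, u: False}
  {u: True, p: True, o: True}
  {u: True, o: True, p: False}
  {p: True, o: True, u: False}


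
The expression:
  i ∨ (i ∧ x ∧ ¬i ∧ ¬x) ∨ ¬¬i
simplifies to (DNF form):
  i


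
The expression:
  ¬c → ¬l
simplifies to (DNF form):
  c ∨ ¬l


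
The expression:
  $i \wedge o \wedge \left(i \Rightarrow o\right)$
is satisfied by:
  {i: True, o: True}


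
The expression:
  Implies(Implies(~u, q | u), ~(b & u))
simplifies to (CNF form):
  ~b | ~u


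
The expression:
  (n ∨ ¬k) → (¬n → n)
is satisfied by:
  {n: True, k: True}
  {n: True, k: False}
  {k: True, n: False}


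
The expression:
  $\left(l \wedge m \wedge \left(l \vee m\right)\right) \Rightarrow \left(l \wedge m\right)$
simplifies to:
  $\text{True}$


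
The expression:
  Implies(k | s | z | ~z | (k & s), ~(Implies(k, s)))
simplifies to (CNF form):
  k & ~s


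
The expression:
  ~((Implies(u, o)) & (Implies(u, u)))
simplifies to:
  u & ~o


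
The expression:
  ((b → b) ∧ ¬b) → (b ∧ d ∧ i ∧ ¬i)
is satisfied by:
  {b: True}


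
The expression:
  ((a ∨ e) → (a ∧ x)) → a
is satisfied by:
  {a: True, e: True}
  {a: True, e: False}
  {e: True, a: False}


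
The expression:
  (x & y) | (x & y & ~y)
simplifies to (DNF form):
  x & y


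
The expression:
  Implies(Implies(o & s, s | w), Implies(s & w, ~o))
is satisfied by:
  {s: False, o: False, w: False}
  {w: True, s: False, o: False}
  {o: True, s: False, w: False}
  {w: True, o: True, s: False}
  {s: True, w: False, o: False}
  {w: True, s: True, o: False}
  {o: True, s: True, w: False}


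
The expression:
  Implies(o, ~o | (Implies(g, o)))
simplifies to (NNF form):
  True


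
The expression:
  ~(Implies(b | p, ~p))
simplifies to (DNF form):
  p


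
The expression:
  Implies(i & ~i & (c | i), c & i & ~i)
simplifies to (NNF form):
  True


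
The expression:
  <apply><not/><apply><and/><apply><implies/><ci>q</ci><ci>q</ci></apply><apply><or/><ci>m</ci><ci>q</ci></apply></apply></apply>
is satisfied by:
  {q: False, m: False}


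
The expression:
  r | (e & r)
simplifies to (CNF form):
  r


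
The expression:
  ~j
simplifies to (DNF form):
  ~j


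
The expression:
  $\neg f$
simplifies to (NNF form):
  $\neg f$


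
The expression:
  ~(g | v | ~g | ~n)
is never true.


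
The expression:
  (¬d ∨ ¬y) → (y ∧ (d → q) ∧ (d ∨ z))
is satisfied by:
  {d: True, z: True, y: True}
  {d: True, y: True, z: False}
  {z: True, y: True, d: False}


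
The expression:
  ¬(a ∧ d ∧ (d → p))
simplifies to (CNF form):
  ¬a ∨ ¬d ∨ ¬p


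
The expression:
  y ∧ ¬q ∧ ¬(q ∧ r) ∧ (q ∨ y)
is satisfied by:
  {y: True, q: False}


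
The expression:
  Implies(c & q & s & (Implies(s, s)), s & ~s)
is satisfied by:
  {s: False, c: False, q: False}
  {q: True, s: False, c: False}
  {c: True, s: False, q: False}
  {q: True, c: True, s: False}
  {s: True, q: False, c: False}
  {q: True, s: True, c: False}
  {c: True, s: True, q: False}


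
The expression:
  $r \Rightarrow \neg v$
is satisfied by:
  {v: False, r: False}
  {r: True, v: False}
  {v: True, r: False}


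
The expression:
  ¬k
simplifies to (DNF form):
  ¬k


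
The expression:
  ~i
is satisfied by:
  {i: False}


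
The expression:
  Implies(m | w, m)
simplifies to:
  m | ~w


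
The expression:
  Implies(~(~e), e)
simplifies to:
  True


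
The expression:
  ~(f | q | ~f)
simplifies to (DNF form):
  False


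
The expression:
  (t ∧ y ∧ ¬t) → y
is always true.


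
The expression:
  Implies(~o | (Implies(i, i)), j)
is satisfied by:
  {j: True}


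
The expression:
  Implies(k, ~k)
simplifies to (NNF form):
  ~k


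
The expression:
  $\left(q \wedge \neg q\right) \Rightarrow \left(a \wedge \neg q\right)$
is always true.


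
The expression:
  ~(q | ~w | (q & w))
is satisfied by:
  {w: True, q: False}


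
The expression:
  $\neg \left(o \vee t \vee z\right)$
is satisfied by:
  {o: False, z: False, t: False}


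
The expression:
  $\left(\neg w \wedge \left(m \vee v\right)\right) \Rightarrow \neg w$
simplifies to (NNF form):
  $\text{True}$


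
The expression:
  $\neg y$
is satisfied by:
  {y: False}


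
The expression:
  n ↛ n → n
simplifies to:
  True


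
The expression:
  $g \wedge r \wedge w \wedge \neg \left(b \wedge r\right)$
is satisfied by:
  {r: True, g: True, w: True, b: False}


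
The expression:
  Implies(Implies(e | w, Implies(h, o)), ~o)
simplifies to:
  ~o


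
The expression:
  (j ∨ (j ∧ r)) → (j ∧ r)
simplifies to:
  r ∨ ¬j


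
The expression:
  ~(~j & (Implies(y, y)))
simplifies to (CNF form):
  j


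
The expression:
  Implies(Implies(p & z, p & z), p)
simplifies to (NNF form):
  p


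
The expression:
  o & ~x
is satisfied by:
  {o: True, x: False}


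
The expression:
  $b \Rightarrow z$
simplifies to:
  $z \vee \neg b$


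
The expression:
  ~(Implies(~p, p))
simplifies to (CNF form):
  ~p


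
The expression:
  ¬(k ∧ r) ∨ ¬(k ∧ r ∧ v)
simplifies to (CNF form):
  ¬k ∨ ¬r ∨ ¬v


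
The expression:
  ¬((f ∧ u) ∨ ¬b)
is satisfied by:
  {b: True, u: False, f: False}
  {f: True, b: True, u: False}
  {u: True, b: True, f: False}


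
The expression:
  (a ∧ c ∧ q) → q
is always true.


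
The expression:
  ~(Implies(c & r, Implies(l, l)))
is never true.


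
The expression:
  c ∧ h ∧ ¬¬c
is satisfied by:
  {h: True, c: True}


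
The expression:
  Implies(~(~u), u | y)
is always true.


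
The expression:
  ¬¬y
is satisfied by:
  {y: True}


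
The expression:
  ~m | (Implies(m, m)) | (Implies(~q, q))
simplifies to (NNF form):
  True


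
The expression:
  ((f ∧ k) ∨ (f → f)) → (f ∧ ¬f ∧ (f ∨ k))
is never true.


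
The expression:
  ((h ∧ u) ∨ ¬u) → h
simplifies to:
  h ∨ u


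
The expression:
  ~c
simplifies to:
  ~c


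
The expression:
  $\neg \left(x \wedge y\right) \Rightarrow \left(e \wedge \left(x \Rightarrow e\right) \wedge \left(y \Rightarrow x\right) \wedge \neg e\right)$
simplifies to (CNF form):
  $x \wedge y$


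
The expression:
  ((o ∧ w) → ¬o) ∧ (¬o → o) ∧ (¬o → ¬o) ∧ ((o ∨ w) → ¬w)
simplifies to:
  o ∧ ¬w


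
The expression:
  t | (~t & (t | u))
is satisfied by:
  {t: True, u: True}
  {t: True, u: False}
  {u: True, t: False}


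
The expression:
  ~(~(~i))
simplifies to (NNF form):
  ~i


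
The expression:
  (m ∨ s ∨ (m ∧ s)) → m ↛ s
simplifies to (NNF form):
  ¬s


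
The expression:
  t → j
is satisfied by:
  {j: True, t: False}
  {t: False, j: False}
  {t: True, j: True}


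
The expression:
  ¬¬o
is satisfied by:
  {o: True}


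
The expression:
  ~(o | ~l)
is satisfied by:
  {l: True, o: False}


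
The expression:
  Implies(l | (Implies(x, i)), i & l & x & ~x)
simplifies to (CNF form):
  x & ~i & ~l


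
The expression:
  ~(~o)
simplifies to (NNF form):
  o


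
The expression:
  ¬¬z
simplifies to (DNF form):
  z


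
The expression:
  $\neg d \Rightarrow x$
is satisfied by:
  {x: True, d: True}
  {x: True, d: False}
  {d: True, x: False}


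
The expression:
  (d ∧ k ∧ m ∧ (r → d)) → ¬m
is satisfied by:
  {k: False, m: False, d: False}
  {d: True, k: False, m: False}
  {m: True, k: False, d: False}
  {d: True, m: True, k: False}
  {k: True, d: False, m: False}
  {d: True, k: True, m: False}
  {m: True, k: True, d: False}


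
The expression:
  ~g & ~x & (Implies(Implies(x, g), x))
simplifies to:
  False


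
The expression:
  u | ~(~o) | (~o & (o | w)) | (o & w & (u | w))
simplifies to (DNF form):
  o | u | w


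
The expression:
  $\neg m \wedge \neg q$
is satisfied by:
  {q: False, m: False}


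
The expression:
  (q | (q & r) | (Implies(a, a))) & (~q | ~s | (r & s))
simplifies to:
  r | ~q | ~s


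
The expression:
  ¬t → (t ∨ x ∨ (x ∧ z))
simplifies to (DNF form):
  t ∨ x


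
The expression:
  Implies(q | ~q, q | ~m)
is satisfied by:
  {q: True, m: False}
  {m: False, q: False}
  {m: True, q: True}


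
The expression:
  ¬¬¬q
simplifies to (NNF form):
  ¬q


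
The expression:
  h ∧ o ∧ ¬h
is never true.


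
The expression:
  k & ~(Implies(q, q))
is never true.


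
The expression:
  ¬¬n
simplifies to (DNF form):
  n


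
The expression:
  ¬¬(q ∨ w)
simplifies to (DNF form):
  q ∨ w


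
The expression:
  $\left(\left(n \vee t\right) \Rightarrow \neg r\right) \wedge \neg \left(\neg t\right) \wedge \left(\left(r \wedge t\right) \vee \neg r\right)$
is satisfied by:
  {t: True, r: False}


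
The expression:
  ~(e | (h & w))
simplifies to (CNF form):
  ~e & (~h | ~w)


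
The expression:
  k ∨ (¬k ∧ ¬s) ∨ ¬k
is always true.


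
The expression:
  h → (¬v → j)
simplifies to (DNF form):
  j ∨ v ∨ ¬h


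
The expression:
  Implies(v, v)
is always true.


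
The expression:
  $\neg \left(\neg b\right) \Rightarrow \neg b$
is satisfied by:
  {b: False}


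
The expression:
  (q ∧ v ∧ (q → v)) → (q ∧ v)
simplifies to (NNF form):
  True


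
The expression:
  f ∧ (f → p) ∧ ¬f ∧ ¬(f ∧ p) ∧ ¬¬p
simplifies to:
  False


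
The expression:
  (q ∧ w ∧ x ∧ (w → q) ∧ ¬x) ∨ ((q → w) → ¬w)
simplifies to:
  ¬w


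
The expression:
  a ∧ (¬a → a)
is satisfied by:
  {a: True}


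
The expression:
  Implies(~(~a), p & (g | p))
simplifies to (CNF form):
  p | ~a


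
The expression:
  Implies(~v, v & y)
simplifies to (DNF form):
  v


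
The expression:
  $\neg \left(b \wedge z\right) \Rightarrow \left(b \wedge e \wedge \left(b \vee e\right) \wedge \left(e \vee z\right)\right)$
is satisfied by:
  {b: True, z: True, e: True}
  {b: True, z: True, e: False}
  {b: True, e: True, z: False}


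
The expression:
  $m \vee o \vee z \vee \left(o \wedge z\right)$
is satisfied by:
  {o: True, m: True, z: True}
  {o: True, m: True, z: False}
  {o: True, z: True, m: False}
  {o: True, z: False, m: False}
  {m: True, z: True, o: False}
  {m: True, z: False, o: False}
  {z: True, m: False, o: False}


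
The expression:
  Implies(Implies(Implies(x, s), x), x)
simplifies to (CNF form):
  True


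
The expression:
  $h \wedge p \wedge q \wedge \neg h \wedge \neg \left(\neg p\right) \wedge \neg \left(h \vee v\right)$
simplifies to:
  $\text{False}$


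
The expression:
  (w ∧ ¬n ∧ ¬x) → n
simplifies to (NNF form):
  n ∨ x ∨ ¬w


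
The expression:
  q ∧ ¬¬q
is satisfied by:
  {q: True}


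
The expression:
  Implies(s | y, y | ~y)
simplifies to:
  True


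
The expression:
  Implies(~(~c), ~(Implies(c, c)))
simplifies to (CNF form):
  ~c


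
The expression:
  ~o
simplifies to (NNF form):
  ~o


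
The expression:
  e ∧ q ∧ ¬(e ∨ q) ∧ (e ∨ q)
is never true.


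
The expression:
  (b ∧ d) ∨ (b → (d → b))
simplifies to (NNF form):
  True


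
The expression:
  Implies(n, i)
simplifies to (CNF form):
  i | ~n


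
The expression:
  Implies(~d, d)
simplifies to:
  d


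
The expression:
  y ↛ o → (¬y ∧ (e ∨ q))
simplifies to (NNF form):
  o ∨ ¬y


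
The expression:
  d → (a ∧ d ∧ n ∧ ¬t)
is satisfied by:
  {a: True, n: True, t: False, d: False}
  {a: True, n: False, t: False, d: False}
  {n: True, a: False, t: False, d: False}
  {a: False, n: False, t: False, d: False}
  {a: True, t: True, n: True, d: False}
  {a: True, t: True, n: False, d: False}
  {t: True, n: True, a: False, d: False}
  {t: True, a: False, n: False, d: False}
  {a: True, d: True, t: False, n: True}


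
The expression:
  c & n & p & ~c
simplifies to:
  False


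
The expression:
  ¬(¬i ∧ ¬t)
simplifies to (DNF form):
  i ∨ t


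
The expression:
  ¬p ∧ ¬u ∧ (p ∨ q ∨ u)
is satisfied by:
  {q: True, u: False, p: False}


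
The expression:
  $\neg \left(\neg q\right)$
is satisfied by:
  {q: True}


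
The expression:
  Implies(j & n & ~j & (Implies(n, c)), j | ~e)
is always true.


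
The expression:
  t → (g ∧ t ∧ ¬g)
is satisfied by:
  {t: False}


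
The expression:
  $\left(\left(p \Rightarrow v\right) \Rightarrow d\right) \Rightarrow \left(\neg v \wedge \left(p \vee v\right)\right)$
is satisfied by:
  {p: True, v: False, d: False}
  {v: False, d: False, p: False}
  {p: True, v: True, d: False}
  {v: True, p: False, d: False}
  {d: True, p: True, v: False}


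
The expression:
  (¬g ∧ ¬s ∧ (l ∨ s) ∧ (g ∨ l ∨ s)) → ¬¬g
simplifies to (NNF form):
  g ∨ s ∨ ¬l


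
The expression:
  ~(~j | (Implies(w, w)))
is never true.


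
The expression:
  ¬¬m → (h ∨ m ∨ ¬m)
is always true.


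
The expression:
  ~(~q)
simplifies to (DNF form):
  q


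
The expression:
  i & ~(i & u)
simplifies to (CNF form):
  i & ~u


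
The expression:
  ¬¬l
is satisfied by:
  {l: True}


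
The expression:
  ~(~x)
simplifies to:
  x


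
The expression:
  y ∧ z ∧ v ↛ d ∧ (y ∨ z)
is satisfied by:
  {z: True, y: True, v: True, d: False}


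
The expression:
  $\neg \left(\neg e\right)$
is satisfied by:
  {e: True}


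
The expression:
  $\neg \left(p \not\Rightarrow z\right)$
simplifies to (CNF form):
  $z \vee \neg p$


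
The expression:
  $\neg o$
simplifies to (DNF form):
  $\neg o$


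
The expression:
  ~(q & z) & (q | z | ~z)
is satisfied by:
  {q: False, z: False}
  {z: True, q: False}
  {q: True, z: False}


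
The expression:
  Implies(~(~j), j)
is always true.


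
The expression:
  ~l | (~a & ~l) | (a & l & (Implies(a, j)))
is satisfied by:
  {j: True, a: True, l: False}
  {j: True, a: False, l: False}
  {a: True, j: False, l: False}
  {j: False, a: False, l: False}
  {j: True, l: True, a: True}


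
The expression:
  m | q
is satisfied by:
  {q: True, m: True}
  {q: True, m: False}
  {m: True, q: False}


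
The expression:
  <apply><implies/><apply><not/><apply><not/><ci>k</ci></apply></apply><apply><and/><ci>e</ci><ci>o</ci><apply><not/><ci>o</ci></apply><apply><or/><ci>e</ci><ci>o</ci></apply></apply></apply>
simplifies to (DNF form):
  <apply><not/><ci>k</ci></apply>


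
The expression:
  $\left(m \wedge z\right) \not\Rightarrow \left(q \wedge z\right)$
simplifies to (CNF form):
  $m \wedge z \wedge \neg q$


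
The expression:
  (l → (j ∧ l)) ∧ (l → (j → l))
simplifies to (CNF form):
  j ∨ ¬l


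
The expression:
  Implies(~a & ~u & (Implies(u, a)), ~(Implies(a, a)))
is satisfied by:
  {a: True, u: True}
  {a: True, u: False}
  {u: True, a: False}


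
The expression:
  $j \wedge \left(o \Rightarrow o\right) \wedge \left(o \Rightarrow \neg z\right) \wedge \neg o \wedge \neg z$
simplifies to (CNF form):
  $j \wedge \neg o \wedge \neg z$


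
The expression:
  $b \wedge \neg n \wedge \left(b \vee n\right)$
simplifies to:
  $b \wedge \neg n$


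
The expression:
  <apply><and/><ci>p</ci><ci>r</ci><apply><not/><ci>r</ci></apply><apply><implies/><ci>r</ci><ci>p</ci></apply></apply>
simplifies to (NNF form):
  <false/>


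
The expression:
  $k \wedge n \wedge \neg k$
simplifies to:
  $\text{False}$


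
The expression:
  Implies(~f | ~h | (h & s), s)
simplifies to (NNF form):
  s | (f & h)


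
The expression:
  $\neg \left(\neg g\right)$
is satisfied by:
  {g: True}


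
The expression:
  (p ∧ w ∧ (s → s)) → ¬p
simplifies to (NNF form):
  ¬p ∨ ¬w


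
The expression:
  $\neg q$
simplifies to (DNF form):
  $\neg q$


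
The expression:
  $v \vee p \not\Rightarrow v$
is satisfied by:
  {v: True, p: True}
  {v: True, p: False}
  {p: True, v: False}


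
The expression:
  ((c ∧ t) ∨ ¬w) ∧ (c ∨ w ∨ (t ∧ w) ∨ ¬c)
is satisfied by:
  {t: True, c: True, w: False}
  {t: True, c: False, w: False}
  {c: True, t: False, w: False}
  {t: False, c: False, w: False}
  {t: True, w: True, c: True}


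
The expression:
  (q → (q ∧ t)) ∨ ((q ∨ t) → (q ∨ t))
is always true.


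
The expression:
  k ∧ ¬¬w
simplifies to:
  k ∧ w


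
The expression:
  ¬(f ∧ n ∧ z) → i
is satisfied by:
  {i: True, f: True, z: True, n: True}
  {i: True, f: True, z: True, n: False}
  {i: True, f: True, n: True, z: False}
  {i: True, f: True, n: False, z: False}
  {i: True, z: True, n: True, f: False}
  {i: True, z: True, n: False, f: False}
  {i: True, z: False, n: True, f: False}
  {i: True, z: False, n: False, f: False}
  {f: True, z: True, n: True, i: False}


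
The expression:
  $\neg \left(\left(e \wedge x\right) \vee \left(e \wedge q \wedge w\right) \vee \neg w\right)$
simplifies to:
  $w \wedge \left(\neg e \vee \neg q\right) \wedge \left(\neg e \vee \neg x\right)$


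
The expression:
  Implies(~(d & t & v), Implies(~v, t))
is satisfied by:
  {t: True, v: True}
  {t: True, v: False}
  {v: True, t: False}


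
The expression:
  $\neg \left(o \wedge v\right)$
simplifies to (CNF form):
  $\neg o \vee \neg v$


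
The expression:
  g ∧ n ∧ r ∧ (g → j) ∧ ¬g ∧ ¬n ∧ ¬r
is never true.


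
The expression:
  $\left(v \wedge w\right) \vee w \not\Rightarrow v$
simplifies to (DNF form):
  $w$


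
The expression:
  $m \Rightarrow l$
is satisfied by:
  {l: True, m: False}
  {m: False, l: False}
  {m: True, l: True}


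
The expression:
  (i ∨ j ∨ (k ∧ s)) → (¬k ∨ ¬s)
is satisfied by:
  {s: False, k: False}
  {k: True, s: False}
  {s: True, k: False}


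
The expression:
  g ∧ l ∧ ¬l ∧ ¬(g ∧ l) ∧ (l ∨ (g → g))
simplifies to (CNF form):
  False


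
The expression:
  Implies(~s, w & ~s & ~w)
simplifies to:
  s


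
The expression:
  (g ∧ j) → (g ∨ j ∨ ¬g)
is always true.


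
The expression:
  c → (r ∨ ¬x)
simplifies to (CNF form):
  r ∨ ¬c ∨ ¬x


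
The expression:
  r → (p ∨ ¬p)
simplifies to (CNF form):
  True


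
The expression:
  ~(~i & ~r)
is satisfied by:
  {i: True, r: True}
  {i: True, r: False}
  {r: True, i: False}


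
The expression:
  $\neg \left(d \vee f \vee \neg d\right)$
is never true.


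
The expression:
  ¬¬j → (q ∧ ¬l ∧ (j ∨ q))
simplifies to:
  (q ∧ ¬l) ∨ ¬j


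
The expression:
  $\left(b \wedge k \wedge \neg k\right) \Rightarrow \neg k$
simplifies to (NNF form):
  $\text{True}$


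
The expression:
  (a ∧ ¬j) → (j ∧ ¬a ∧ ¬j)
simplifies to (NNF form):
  j ∨ ¬a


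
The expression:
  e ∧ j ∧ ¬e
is never true.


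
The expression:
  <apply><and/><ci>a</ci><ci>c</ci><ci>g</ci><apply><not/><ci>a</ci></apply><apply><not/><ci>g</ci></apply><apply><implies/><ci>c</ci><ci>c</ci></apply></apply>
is never true.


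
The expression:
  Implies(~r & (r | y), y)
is always true.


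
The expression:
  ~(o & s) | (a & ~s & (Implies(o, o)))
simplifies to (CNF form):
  ~o | ~s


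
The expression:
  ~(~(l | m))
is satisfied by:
  {m: True, l: True}
  {m: True, l: False}
  {l: True, m: False}


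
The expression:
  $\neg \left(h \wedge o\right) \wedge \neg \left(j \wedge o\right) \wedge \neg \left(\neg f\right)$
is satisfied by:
  {f: True, h: False, o: False, j: False}
  {j: True, f: True, h: False, o: False}
  {h: True, f: True, j: False, o: False}
  {j: True, h: True, f: True, o: False}
  {o: True, f: True, j: False, h: False}


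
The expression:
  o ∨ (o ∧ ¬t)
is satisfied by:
  {o: True}


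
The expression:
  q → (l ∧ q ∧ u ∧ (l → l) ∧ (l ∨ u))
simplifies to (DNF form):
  (l ∧ u) ∨ ¬q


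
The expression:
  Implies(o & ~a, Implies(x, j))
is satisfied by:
  {a: True, j: True, o: False, x: False}
  {a: True, j: False, o: False, x: False}
  {j: True, a: False, o: False, x: False}
  {a: False, j: False, o: False, x: False}
  {a: True, x: True, j: True, o: False}
  {a: True, x: True, j: False, o: False}
  {x: True, j: True, a: False, o: False}
  {x: True, a: False, j: False, o: False}
  {a: True, o: True, j: True, x: False}
  {a: True, o: True, j: False, x: False}
  {o: True, j: True, a: False, x: False}
  {o: True, a: False, j: False, x: False}
  {x: True, o: True, a: True, j: True}
  {x: True, o: True, a: True, j: False}
  {x: True, o: True, j: True, a: False}


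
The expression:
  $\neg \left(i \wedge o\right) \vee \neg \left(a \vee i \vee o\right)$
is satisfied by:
  {o: False, i: False}
  {i: True, o: False}
  {o: True, i: False}


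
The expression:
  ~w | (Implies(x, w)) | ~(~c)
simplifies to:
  True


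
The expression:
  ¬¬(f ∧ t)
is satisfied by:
  {t: True, f: True}


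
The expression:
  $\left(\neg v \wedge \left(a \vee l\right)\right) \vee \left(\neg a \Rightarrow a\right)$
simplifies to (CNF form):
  $\left(a \vee l\right) \wedge \left(a \vee \neg v\right)$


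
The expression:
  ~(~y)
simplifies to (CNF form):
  y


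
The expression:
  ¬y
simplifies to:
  ¬y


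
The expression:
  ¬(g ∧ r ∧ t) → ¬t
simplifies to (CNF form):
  (g ∨ ¬t) ∧ (r ∨ ¬t)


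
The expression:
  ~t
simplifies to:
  ~t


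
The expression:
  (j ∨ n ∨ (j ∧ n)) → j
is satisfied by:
  {j: True, n: False}
  {n: False, j: False}
  {n: True, j: True}


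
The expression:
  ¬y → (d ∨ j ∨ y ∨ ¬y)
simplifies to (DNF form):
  True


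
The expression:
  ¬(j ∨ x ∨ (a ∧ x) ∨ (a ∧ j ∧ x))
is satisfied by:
  {x: False, j: False}


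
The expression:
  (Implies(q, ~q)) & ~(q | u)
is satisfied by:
  {q: False, u: False}


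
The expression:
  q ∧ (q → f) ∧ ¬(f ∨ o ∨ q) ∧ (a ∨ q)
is never true.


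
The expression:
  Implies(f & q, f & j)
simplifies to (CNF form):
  j | ~f | ~q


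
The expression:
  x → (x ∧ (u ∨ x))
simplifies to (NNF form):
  True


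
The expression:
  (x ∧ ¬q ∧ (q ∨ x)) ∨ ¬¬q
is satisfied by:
  {x: True, q: True}
  {x: True, q: False}
  {q: True, x: False}


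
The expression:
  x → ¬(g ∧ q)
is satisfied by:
  {g: False, q: False, x: False}
  {x: True, g: False, q: False}
  {q: True, g: False, x: False}
  {x: True, q: True, g: False}
  {g: True, x: False, q: False}
  {x: True, g: True, q: False}
  {q: True, g: True, x: False}


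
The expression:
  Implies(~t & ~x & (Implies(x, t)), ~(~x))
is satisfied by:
  {x: True, t: True}
  {x: True, t: False}
  {t: True, x: False}


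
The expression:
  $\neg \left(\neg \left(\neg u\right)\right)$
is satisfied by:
  {u: False}


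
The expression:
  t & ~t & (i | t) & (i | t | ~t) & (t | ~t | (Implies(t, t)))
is never true.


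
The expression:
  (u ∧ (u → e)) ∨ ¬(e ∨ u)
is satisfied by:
  {u: False, e: False}
  {e: True, u: True}


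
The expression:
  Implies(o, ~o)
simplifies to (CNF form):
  ~o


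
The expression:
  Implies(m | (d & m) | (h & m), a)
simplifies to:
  a | ~m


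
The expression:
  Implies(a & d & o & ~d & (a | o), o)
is always true.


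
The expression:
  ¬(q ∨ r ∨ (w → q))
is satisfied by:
  {w: True, q: False, r: False}


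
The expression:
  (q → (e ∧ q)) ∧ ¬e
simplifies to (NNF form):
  ¬e ∧ ¬q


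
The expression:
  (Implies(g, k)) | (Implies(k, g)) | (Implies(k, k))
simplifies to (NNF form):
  True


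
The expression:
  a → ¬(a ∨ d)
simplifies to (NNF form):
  ¬a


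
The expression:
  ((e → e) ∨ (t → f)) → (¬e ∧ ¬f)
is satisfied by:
  {e: False, f: False}


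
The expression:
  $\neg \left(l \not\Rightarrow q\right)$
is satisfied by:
  {q: True, l: False}
  {l: False, q: False}
  {l: True, q: True}


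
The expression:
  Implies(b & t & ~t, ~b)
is always true.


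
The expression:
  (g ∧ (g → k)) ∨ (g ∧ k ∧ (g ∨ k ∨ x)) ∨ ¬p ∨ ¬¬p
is always true.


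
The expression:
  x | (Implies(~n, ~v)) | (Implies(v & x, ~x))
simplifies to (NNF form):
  True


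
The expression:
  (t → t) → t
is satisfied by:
  {t: True}


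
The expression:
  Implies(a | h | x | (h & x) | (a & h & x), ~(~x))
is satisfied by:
  {x: True, h: False, a: False}
  {x: True, a: True, h: False}
  {x: True, h: True, a: False}
  {x: True, a: True, h: True}
  {a: False, h: False, x: False}


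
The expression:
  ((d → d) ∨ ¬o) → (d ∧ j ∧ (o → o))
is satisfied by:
  {j: True, d: True}


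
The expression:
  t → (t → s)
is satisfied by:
  {s: True, t: False}
  {t: False, s: False}
  {t: True, s: True}


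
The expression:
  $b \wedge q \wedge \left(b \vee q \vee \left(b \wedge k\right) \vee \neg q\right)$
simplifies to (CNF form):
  $b \wedge q$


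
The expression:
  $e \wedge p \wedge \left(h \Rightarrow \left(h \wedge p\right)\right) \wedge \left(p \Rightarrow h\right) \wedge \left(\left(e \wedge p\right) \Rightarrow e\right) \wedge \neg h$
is never true.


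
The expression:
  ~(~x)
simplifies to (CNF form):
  x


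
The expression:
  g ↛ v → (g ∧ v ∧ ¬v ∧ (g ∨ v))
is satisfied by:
  {v: True, g: False}
  {g: False, v: False}
  {g: True, v: True}


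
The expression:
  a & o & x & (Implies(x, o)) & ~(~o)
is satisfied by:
  {a: True, x: True, o: True}


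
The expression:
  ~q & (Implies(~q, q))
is never true.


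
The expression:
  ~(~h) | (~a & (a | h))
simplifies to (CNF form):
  h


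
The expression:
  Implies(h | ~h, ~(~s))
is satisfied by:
  {s: True}


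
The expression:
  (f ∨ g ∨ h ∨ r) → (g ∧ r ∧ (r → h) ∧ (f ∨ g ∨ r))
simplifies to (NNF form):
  (g ∨ ¬f) ∧ (g ∨ ¬r) ∧ (h ∨ ¬g) ∧ (r ∨ ¬h)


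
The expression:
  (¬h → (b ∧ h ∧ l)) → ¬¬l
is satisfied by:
  {l: True, h: False}
  {h: False, l: False}
  {h: True, l: True}


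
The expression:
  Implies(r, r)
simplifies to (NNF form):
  True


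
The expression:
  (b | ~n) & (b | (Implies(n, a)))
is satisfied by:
  {b: True, n: False}
  {n: False, b: False}
  {n: True, b: True}


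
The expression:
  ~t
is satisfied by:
  {t: False}


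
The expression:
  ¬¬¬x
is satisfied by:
  {x: False}


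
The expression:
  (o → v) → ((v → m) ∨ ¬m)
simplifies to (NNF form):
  True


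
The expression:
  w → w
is always true.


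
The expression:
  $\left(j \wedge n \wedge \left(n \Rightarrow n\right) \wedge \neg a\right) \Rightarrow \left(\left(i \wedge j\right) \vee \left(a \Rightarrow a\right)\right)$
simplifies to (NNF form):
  $\text{True}$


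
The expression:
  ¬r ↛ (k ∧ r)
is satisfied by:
  {r: False}


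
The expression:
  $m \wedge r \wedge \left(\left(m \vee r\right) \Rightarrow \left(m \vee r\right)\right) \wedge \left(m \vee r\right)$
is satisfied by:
  {r: True, m: True}


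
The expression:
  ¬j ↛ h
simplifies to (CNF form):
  h ∨ ¬j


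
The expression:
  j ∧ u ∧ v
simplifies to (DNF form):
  j ∧ u ∧ v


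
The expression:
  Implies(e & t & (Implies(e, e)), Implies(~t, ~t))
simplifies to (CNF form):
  True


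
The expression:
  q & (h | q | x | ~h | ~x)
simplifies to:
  q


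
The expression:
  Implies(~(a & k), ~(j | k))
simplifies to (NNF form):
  (a & k) | (~j & ~k)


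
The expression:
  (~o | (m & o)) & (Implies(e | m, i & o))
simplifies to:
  (i | ~o) & (m | ~e) & (m | ~o) & (o | ~m)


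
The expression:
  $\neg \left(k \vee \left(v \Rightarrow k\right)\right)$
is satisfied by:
  {v: True, k: False}


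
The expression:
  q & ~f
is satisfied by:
  {q: True, f: False}


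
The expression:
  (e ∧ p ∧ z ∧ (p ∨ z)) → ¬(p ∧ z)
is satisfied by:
  {p: False, e: False, z: False}
  {z: True, p: False, e: False}
  {e: True, p: False, z: False}
  {z: True, e: True, p: False}
  {p: True, z: False, e: False}
  {z: True, p: True, e: False}
  {e: True, p: True, z: False}


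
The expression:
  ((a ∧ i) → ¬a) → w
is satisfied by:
  {i: True, w: True, a: True}
  {i: True, w: True, a: False}
  {w: True, a: True, i: False}
  {w: True, a: False, i: False}
  {i: True, a: True, w: False}


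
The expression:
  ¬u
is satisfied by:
  {u: False}


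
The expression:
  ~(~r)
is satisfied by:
  {r: True}


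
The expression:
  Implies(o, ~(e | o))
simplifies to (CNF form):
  ~o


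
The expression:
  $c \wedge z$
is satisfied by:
  {c: True, z: True}


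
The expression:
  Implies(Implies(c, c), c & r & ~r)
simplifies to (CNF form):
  False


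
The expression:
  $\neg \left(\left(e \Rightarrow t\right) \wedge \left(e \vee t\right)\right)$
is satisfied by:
  {t: False}


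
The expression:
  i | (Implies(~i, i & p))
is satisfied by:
  {i: True}


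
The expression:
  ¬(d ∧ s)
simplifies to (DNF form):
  ¬d ∨ ¬s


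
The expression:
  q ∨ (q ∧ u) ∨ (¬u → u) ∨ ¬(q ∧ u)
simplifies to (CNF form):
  True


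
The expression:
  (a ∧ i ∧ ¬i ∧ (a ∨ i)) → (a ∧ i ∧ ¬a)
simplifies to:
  True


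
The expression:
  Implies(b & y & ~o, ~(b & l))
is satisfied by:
  {o: True, l: False, y: False, b: False}
  {b: False, l: False, o: False, y: False}
  {b: True, o: True, l: False, y: False}
  {b: True, l: False, o: False, y: False}
  {y: True, o: True, b: False, l: False}
  {y: True, b: False, l: False, o: False}
  {y: True, b: True, o: True, l: False}
  {y: True, b: True, l: False, o: False}
  {o: True, l: True, y: False, b: False}
  {l: True, y: False, o: False, b: False}
  {b: True, l: True, o: True, y: False}
  {b: True, l: True, y: False, o: False}
  {o: True, l: True, y: True, b: False}
  {l: True, y: True, b: False, o: False}
  {b: True, l: True, y: True, o: True}


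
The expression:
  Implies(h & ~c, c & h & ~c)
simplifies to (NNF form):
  c | ~h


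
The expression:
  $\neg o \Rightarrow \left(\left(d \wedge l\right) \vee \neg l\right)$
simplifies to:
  $d \vee o \vee \neg l$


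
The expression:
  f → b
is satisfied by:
  {b: True, f: False}
  {f: False, b: False}
  {f: True, b: True}


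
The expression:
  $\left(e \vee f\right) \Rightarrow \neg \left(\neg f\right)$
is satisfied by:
  {f: True, e: False}
  {e: False, f: False}
  {e: True, f: True}


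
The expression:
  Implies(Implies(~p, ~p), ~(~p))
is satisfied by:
  {p: True}


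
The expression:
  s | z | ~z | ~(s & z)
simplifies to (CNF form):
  True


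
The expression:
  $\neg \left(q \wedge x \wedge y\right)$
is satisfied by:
  {q: False, x: False, y: False}
  {y: True, q: False, x: False}
  {x: True, q: False, y: False}
  {y: True, x: True, q: False}
  {q: True, y: False, x: False}
  {y: True, q: True, x: False}
  {x: True, q: True, y: False}


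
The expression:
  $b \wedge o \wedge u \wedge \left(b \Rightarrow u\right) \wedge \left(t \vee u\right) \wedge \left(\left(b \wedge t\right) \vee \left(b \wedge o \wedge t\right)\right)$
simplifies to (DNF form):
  $b \wedge o \wedge t \wedge u$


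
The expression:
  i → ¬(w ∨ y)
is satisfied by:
  {y: False, i: False, w: False}
  {w: True, y: False, i: False}
  {y: True, w: False, i: False}
  {w: True, y: True, i: False}
  {i: True, w: False, y: False}


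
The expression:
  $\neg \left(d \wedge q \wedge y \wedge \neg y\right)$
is always true.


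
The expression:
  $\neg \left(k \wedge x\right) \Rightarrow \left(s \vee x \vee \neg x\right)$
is always true.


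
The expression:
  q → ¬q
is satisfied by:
  {q: False}


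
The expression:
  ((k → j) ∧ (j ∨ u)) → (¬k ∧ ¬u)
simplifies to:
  (k ∧ ¬j) ∨ (¬k ∧ ¬u)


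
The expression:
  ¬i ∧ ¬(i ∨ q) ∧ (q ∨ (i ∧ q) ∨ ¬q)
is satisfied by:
  {q: False, i: False}


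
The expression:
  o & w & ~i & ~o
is never true.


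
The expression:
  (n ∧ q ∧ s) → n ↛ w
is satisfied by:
  {s: False, q: False, n: False, w: False}
  {w: True, s: False, q: False, n: False}
  {n: True, s: False, q: False, w: False}
  {w: True, n: True, s: False, q: False}
  {q: True, w: False, s: False, n: False}
  {w: True, q: True, s: False, n: False}
  {n: True, q: True, w: False, s: False}
  {w: True, n: True, q: True, s: False}
  {s: True, n: False, q: False, w: False}
  {w: True, s: True, n: False, q: False}
  {n: True, s: True, w: False, q: False}
  {w: True, n: True, s: True, q: False}
  {q: True, s: True, n: False, w: False}
  {w: True, q: True, s: True, n: False}
  {n: True, q: True, s: True, w: False}


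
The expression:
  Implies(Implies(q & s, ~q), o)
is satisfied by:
  {o: True, s: True, q: True}
  {o: True, s: True, q: False}
  {o: True, q: True, s: False}
  {o: True, q: False, s: False}
  {s: True, q: True, o: False}


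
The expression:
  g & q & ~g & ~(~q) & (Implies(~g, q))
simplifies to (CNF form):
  False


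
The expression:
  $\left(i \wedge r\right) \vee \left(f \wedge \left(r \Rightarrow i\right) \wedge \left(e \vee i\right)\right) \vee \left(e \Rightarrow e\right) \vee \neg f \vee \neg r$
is always true.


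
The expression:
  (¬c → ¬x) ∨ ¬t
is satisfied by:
  {c: True, t: False, x: False}
  {t: False, x: False, c: False}
  {c: True, x: True, t: False}
  {x: True, t: False, c: False}
  {c: True, t: True, x: False}
  {t: True, c: False, x: False}
  {c: True, x: True, t: True}


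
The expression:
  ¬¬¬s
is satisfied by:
  {s: False}


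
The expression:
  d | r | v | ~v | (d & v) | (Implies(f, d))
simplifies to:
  True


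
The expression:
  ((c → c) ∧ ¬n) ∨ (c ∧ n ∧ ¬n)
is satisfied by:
  {n: False}


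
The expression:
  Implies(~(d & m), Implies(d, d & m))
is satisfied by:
  {m: True, d: False}
  {d: False, m: False}
  {d: True, m: True}


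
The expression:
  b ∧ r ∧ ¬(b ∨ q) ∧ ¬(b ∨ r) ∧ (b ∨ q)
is never true.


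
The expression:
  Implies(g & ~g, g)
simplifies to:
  True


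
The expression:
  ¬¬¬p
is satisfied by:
  {p: False}


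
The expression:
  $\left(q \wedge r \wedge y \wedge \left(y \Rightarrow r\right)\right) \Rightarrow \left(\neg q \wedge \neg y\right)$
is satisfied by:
  {q: False, y: False, r: False}
  {r: True, q: False, y: False}
  {y: True, q: False, r: False}
  {r: True, y: True, q: False}
  {q: True, r: False, y: False}
  {r: True, q: True, y: False}
  {y: True, q: True, r: False}


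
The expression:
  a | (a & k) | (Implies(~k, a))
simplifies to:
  a | k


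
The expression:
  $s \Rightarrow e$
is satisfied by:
  {e: True, s: False}
  {s: False, e: False}
  {s: True, e: True}


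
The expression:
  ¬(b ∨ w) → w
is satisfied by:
  {b: True, w: True}
  {b: True, w: False}
  {w: True, b: False}


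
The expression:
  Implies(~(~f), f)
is always true.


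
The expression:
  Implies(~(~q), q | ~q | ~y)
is always true.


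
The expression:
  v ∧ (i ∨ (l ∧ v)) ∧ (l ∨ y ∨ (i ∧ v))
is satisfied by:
  {i: True, l: True, v: True}
  {i: True, v: True, l: False}
  {l: True, v: True, i: False}
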